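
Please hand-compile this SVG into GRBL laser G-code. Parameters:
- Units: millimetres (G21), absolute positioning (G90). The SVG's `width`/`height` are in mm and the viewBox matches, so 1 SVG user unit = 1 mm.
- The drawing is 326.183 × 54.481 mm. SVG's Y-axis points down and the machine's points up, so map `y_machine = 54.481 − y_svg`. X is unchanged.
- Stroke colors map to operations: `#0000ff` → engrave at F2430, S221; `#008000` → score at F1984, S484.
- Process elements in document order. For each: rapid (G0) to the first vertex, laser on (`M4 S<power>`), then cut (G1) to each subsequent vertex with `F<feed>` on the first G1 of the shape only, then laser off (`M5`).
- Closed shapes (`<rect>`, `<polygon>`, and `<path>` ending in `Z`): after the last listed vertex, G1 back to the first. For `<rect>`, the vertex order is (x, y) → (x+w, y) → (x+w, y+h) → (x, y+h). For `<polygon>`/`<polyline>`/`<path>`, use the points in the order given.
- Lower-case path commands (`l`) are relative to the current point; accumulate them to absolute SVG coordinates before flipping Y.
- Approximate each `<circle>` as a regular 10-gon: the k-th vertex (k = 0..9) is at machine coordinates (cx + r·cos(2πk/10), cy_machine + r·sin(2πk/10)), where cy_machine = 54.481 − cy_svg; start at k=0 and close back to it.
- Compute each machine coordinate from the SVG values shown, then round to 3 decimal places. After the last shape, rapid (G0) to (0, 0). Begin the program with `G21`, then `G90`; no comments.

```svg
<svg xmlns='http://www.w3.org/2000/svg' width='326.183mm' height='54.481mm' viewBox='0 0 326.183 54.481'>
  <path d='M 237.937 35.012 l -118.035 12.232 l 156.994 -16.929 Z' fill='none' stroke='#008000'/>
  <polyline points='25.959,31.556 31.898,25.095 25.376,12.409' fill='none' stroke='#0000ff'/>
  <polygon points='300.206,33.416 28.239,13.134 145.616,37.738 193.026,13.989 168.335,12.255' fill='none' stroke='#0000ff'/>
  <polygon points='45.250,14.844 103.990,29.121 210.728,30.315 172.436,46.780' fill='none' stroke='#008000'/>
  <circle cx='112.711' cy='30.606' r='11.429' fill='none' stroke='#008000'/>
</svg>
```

G21
G90
G0 X237.937 Y19.469
M4 S484
G1 X119.902 Y7.237 F1984
G1 X276.896 Y24.166
G1 X237.937 Y19.469
M5
G0 X25.959 Y22.925
M4 S221
G1 X31.898 Y29.386 F2430
G1 X25.376 Y42.072
M5
G0 X300.206 Y21.065
M4 S221
G1 X28.239 Y41.347 F2430
G1 X145.616 Y16.743
G1 X193.026 Y40.492
G1 X168.335 Y42.226
G1 X300.206 Y21.065
M5
G0 X45.250 Y39.637
M4 S484
G1 X103.990 Y25.360 F1984
G1 X210.728 Y24.166
G1 X172.436 Y7.701
G1 X45.250 Y39.637
M5
G0 X124.140 Y23.875
M4 S484
G1 X121.957 Y30.593 F1984
G1 X116.243 Y34.745
G1 X109.179 Y34.745
G1 X103.465 Y30.593
G1 X101.282 Y23.875
G1 X103.465 Y17.157
G1 X109.179 Y13.005
G1 X116.243 Y13.005
G1 X121.957 Y17.157
G1 X124.140 Y23.875
M5
G0 X0.000 Y0.000

1 u = 1 mm; y_m = 54.481 − y.

[1] `<path>` closed polygon, #008000→score S484 F1984: (237.937,19.469) → (119.902,7.237) → (276.896,24.166) → (237.937,19.469) (closed)

[2] `<polyline>` open polyline, #0000ff→engrave S221 F2430: (25.959,22.925) → (31.898,29.386) → (25.376,42.072)

[3] `<polygon>` closed polygon, #0000ff→engrave S221 F2430: (300.206,21.065) → (28.239,41.347) → (145.616,16.743) → (193.026,40.492) → (168.335,42.226) → (300.206,21.065) (closed)

[4] `<polygon>` closed polygon, #008000→score S484 F1984: (45.250,39.637) → (103.990,25.360) → (210.728,24.166) → (172.436,7.701) → (45.250,39.637) (closed)

[5] `<circle>` circle, #008000→score S484 F1984: (124.140,23.875) → (121.957,30.593) → (116.243,34.745) → (109.179,34.745) → (103.465,30.593) → (101.282,23.875) → (103.465,17.157) → (109.179,13.005) → (116.243,13.005) → (121.957,17.157) → (124.140,23.875) (closed)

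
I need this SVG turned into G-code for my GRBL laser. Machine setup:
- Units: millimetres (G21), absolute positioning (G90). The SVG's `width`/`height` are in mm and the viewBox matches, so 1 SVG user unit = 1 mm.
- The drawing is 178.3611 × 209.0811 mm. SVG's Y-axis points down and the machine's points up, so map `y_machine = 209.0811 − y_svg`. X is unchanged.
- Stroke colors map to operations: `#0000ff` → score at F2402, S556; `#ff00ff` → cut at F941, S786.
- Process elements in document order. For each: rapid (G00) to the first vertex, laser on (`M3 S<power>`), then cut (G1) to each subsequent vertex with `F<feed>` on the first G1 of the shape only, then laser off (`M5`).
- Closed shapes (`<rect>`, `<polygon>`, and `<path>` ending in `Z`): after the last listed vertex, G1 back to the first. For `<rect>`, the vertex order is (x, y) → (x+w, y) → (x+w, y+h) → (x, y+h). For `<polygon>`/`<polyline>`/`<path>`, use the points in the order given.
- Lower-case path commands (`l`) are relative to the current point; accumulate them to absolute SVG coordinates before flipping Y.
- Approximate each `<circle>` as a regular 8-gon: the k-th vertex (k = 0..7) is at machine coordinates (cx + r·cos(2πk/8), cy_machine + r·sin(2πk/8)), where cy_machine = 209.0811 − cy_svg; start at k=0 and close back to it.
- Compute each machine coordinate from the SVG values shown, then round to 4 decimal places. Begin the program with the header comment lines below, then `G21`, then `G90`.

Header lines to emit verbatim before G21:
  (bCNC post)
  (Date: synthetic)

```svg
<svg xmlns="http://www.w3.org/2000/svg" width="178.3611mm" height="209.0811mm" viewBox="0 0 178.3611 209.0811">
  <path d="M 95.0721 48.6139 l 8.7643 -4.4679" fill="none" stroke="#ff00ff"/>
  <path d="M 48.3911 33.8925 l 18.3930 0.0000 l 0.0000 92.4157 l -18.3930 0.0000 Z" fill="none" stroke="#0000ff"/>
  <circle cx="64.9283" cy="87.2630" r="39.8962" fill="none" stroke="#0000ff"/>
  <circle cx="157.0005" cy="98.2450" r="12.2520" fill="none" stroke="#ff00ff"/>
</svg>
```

1 u = 1 mm; y_m = 209.0811 − y.

[1] `<path>` line segment, #ff00ff→cut S786 F941: (95.0721,160.4672) → (103.8364,164.9351)

[2] `<path>` rectangle, #0000ff→score S556 F2402: (48.3911,175.1886) → (66.7841,175.1886) → (66.7841,82.7729) → (48.3911,82.7729) → (48.3911,175.1886) (closed)

[3] `<circle>` circle, #0000ff→score S556 F2402: (104.8245,121.8181) → (93.1392,150.0290) → (64.9283,161.7143) → (36.7174,150.0290) → (25.0321,121.8181) → (36.7174,93.6072) → (64.9283,81.9219) → (93.1392,93.6072) → (104.8245,121.8181) (closed)

[4] `<circle>` circle, #ff00ff→cut S786 F941: (169.2525,110.8361) → (165.6640,119.4996) → (157.0005,123.0881) → (148.3370,119.4996) → (144.7485,110.8361) → (148.3370,102.1726) → (157.0005,98.5841) → (165.6640,102.1726) → (169.2525,110.8361) (closed)

(bCNC post)
(Date: synthetic)
G21
G90
G00 X95.0721 Y160.4672
M3 S786
G1 X103.8364 Y164.9351 F941
M5
G00 X48.3911 Y175.1886
M3 S556
G1 X66.7841 Y175.1886 F2402
G1 X66.7841 Y82.7729
G1 X48.3911 Y82.7729
G1 X48.3911 Y175.1886
M5
G00 X104.8245 Y121.8181
M3 S556
G1 X93.1392 Y150.0290 F2402
G1 X64.9283 Y161.7143
G1 X36.7174 Y150.0290
G1 X25.0321 Y121.8181
G1 X36.7174 Y93.6072
G1 X64.9283 Y81.9219
G1 X93.1392 Y93.6072
G1 X104.8245 Y121.8181
M5
G00 X169.2525 Y110.8361
M3 S786
G1 X165.6640 Y119.4996 F941
G1 X157.0005 Y123.0881
G1 X148.3370 Y119.4996
G1 X144.7485 Y110.8361
G1 X148.3370 Y102.1726
G1 X157.0005 Y98.5841
G1 X165.6640 Y102.1726
G1 X169.2525 Y110.8361
M5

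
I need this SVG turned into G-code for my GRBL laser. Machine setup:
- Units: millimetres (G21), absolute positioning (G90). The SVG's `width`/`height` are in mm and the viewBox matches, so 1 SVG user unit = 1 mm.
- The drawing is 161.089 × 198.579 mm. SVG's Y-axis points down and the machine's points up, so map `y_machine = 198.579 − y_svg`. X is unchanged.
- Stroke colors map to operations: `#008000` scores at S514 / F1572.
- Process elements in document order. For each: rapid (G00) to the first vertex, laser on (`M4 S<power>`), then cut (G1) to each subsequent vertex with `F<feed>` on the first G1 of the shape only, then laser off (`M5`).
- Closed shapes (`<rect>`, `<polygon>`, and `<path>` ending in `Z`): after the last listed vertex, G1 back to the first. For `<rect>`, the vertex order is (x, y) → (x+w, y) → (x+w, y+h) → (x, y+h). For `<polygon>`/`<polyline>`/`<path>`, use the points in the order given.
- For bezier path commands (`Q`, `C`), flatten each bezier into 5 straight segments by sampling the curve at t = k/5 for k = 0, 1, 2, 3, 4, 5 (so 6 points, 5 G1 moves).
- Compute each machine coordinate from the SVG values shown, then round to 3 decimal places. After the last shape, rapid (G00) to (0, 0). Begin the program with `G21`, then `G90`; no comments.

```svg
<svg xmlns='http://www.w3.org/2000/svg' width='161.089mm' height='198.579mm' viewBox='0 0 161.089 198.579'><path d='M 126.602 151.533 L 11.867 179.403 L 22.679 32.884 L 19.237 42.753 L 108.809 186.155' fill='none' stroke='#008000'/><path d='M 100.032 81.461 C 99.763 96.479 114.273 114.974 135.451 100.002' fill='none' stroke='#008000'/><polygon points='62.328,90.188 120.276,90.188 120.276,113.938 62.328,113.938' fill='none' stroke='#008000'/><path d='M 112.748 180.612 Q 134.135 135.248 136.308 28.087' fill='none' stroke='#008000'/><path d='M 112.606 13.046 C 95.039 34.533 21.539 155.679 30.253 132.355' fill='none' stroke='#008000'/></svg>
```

Since the viewBox matches the mm dimensions, user units are millimetres directly. The only transform is the Y-flip y_m = 198.579 − y_svg.

Shape 1 is a open polyline drawn with `<path>`. Its stroke #008000 means score at S514, F1572. After flipping Y the toolpath is (126.602,47.046) → (11.867,19.176) → (22.679,165.695) → (19.237,155.826) → (108.809,12.424).

Shape 2 is a cubic bezier drawn with `<path>`. Its stroke #008000 means score at S514, F1572. After flipping Y the toolpath is (100.032,117.118) → (101.579,107.986) → (106.284,99.792) → (113.757,94.310) → (123.609,93.314) → (135.451,98.577).

Shape 3 is a rectangle drawn with `<polygon>`. Its stroke #008000 means score at S514, F1572. After flipping Y the toolpath is (62.328,108.391) → (120.276,108.391) → (120.276,84.641) → (62.328,84.641) → (62.328,108.391), returning to the start.

Shape 4 is a quadratic bezier drawn with `<path>`. Its stroke #008000 means score at S514, F1572. After flipping Y the toolpath is (112.748,17.967) → (120.534,38.584) → (126.783,64.146) → (131.495,94.651) → (134.670,130.099) → (136.308,170.492).

Shape 5 is a cubic bezier drawn with `<path>`. Its stroke #008000 means score at S514, F1572. After flipping Y the toolpath is (112.606,185.533) → (96.459,162.635) → (73.519,127.537) → (50.418,91.957) → (33.785,67.613) → (30.253,66.224).

G21
G90
G00 X126.602 Y47.046
M4 S514
G1 X11.867 Y19.176 F1572
G1 X22.679 Y165.695
G1 X19.237 Y155.826
G1 X108.809 Y12.424
M5
G00 X100.032 Y117.118
M4 S514
G1 X101.579 Y107.986 F1572
G1 X106.284 Y99.792
G1 X113.757 Y94.310
G1 X123.609 Y93.314
G1 X135.451 Y98.577
M5
G00 X62.328 Y108.391
M4 S514
G1 X120.276 Y108.391 F1572
G1 X120.276 Y84.641
G1 X62.328 Y84.641
G1 X62.328 Y108.391
M5
G00 X112.748 Y17.967
M4 S514
G1 X120.534 Y38.584 F1572
G1 X126.783 Y64.146
G1 X131.495 Y94.651
G1 X134.670 Y130.099
G1 X136.308 Y170.492
M5
G00 X112.606 Y185.533
M4 S514
G1 X96.459 Y162.635 F1572
G1 X73.519 Y127.537
G1 X50.418 Y91.957
G1 X33.785 Y67.613
G1 X30.253 Y66.224
M5
G00 X0.000 Y0.000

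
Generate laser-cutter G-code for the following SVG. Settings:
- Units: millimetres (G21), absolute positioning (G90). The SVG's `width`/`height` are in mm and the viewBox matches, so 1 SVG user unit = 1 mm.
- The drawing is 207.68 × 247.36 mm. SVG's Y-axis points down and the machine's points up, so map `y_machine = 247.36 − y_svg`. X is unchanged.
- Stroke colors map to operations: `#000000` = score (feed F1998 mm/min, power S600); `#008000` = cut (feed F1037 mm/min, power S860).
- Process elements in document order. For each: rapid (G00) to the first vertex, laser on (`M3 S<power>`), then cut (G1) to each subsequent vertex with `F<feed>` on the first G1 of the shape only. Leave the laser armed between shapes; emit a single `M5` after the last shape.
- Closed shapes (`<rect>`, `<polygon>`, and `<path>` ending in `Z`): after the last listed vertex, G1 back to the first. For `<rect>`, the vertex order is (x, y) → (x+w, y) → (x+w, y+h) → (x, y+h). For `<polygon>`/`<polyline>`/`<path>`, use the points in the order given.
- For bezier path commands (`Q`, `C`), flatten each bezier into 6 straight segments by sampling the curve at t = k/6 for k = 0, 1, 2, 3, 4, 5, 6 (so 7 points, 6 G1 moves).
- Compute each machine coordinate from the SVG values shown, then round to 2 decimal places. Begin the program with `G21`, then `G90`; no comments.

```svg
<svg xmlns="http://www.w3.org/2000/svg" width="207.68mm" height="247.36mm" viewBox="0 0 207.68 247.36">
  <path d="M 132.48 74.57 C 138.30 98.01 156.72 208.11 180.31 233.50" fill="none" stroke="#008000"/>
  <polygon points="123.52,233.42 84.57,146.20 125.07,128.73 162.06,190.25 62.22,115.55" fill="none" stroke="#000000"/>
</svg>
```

viewBox `0 0 207.68 247.36` with mm width/height → 1 unit = 1 mm. Flip: y_m = 247.36 − y_svg.

**Shape 1** — `<path>` cubic bezier, stroke `#008000` → cut (S860, F1037). Control points (SVG): P0=(132.48,74.57), P1=(138.30,98.01), P2=(156.72,208.11), P3=(180.31,233.50); sampled at t=k/6. Machine vertices: (132.48,172.79) → (136.41,154.64) → (142.22,126.81) → (149.73,94.06) → (158.72,61.14) → (168.98,32.82) → (180.31,13.86). Open path.

**Shape 2** — `<polygon>` closed polygon, stroke `#000000` → score (S600, F1998). Machine vertices: (123.52,13.94) → (84.57,101.16) → (125.07,118.63) → (162.06,57.11) → (62.22,131.81) → (123.52,13.94). Closed: final G1 returns to the first vertex.

G21
G90
G00 X132.48 Y172.79
M3 S860
G1 X136.41 Y154.64 F1037
G1 X142.22 Y126.81
G1 X149.73 Y94.06
G1 X158.72 Y61.14
G1 X168.98 Y32.82
G1 X180.31 Y13.86
G00 X123.52 Y13.94
M3 S600
G1 X84.57 Y101.16 F1998
G1 X125.07 Y118.63
G1 X162.06 Y57.11
G1 X62.22 Y131.81
G1 X123.52 Y13.94
M5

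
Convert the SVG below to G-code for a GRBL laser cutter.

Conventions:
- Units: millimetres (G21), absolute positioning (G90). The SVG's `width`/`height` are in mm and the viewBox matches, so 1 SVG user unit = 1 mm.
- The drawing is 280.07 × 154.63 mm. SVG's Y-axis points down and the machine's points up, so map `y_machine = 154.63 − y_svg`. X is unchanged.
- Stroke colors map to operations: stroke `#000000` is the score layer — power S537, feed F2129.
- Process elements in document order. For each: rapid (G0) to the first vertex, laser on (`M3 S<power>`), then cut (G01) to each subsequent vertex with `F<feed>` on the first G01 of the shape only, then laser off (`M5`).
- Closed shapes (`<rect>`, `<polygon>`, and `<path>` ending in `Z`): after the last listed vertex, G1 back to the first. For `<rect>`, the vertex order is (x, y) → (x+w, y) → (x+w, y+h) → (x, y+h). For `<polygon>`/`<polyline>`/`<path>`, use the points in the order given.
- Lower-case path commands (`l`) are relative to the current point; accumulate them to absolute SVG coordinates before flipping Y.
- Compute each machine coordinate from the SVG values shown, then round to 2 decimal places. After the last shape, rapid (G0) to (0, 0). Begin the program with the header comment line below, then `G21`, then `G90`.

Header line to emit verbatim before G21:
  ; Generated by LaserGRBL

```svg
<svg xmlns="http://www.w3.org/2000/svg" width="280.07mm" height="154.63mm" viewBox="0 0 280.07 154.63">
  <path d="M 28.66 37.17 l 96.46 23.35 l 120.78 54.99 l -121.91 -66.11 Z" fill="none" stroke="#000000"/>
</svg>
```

1 u = 1 mm; y_m = 154.63 − y.

[1] `<path>` closed polygon, #000000→score S537 F2129: (28.66,117.46) → (125.12,94.11) → (245.90,39.12) → (123.99,105.23) → (28.66,117.46) (closed)

; Generated by LaserGRBL
G21
G90
G0 X28.66 Y117.46
M3 S537
G01 X125.12 Y94.11 F2129
G01 X245.90 Y39.12
G01 X123.99 Y105.23
G01 X28.66 Y117.46
M5
G0 X0.00 Y0.00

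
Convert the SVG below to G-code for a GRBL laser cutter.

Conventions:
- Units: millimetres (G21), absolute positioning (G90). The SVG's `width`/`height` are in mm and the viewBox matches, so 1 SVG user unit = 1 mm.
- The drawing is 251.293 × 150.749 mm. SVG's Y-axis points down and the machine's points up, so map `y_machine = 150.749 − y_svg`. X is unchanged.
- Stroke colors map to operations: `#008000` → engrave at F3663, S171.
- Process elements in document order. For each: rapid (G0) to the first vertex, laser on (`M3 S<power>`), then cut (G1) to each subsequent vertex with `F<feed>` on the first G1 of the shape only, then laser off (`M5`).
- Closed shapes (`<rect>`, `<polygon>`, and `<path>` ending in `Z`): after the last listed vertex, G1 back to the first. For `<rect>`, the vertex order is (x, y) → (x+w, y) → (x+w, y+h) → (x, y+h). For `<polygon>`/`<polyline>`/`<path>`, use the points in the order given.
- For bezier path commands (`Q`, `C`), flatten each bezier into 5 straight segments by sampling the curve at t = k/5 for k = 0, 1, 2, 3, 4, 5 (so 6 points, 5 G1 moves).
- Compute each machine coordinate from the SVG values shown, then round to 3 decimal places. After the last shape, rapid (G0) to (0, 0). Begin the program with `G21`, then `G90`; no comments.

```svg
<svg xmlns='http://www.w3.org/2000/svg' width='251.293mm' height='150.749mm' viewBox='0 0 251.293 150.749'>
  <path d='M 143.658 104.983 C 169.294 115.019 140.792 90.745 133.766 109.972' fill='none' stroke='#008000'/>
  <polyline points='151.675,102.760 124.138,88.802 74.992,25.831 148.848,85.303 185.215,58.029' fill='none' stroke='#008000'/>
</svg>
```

G21
G90
G0 X143.658 Y45.766
M3 S171
G1 X153.148 Y43.239 F3663
G1 X153.274 Y45.212
G1 X147.666 Y47.949
G1 X139.954 Y47.716
G1 X133.766 Y40.777
M5
G0 X151.675 Y47.989
M3 S171
G1 X124.138 Y61.947 F3663
G1 X74.992 Y124.918
G1 X148.848 Y65.446
G1 X185.215 Y92.720
M5
G0 X0.000 Y0.000

Since the viewBox matches the mm dimensions, user units are millimetres directly. The only transform is the Y-flip y_m = 150.749 − y_svg.

Shape 1 is a cubic bezier drawn with `<path>`. Its stroke #008000 means engrave at S171, F3663. After flipping Y the toolpath is (143.658,45.766) → (153.148,43.239) → (153.274,45.212) → (147.666,47.949) → (139.954,47.716) → (133.766,40.777).

Shape 2 is a open polyline drawn with `<polyline>`. Its stroke #008000 means engrave at S171, F3663. After flipping Y the toolpath is (151.675,47.989) → (124.138,61.947) → (74.992,124.918) → (148.848,65.446) → (185.215,92.720).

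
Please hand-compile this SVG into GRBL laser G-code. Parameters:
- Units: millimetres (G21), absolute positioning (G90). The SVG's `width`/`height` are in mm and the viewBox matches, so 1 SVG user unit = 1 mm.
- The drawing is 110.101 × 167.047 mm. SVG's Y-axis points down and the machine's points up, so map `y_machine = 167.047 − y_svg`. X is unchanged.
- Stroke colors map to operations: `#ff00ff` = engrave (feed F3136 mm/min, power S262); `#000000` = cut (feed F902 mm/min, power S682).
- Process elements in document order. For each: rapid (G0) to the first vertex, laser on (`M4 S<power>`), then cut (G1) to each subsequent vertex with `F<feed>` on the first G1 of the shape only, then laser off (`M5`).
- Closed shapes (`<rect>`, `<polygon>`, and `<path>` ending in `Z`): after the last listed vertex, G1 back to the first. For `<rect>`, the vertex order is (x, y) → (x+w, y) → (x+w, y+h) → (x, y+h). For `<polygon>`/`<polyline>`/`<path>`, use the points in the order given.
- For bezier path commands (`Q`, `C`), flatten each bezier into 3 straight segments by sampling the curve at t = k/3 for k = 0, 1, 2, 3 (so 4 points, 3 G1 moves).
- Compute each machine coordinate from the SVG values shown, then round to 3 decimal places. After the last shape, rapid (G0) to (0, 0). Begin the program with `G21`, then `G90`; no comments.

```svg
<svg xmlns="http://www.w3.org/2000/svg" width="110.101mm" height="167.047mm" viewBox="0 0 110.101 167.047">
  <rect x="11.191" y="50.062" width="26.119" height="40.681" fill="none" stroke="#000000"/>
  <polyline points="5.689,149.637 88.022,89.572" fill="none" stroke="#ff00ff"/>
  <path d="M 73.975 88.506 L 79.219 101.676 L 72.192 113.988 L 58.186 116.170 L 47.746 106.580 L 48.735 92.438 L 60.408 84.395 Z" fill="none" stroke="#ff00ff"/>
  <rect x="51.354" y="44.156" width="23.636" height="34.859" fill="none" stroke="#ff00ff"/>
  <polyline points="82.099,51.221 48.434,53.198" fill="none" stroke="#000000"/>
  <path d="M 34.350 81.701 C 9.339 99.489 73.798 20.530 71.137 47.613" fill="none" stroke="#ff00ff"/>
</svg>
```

viewBox `0 0 110.101 167.047` with mm width/height → 1 unit = 1 mm. Flip: y_m = 167.047 − y_svg.

**Shape 1** — `<rect>` rectangle, stroke `#000000` → cut (S682, F902). Machine vertices: (11.191,116.985) → (37.310,116.985) → (37.310,76.304) → (11.191,76.304) → (11.191,116.985). Closed: final G1 returns to the first vertex.

**Shape 2** — `<polyline>` line segment, stroke `#ff00ff` → engrave (S262, F3136). Machine vertices: (5.689,17.410) → (88.022,77.475). Open path.

**Shape 3** — `<path>` regular polygon, stroke `#ff00ff` → engrave (S262, F3136). Machine vertices: (73.975,78.541) → (79.219,65.371) → (72.192,53.059) → (58.186,50.877) → (47.746,60.467) → (48.735,74.609) → (60.408,82.652) → (73.975,78.541). Closed: final G1 returns to the first vertex.

**Shape 4** — `<rect>` rectangle, stroke `#ff00ff` → engrave (S262, F3136). Machine vertices: (51.354,122.891) → (74.990,122.891) → (74.990,88.032) → (51.354,88.032) → (51.354,122.891). Closed: final G1 returns to the first vertex.

**Shape 5** — `<polyline>` line segment, stroke `#000000` → cut (S682, F902). Machine vertices: (82.099,115.826) → (48.434,113.849). Open path.

**Shape 6** — `<path>` cubic bezier, stroke `#ff00ff` → engrave (S262, F3136). Control points (SVG): P0=(34.350,81.701), P1=(9.339,99.489), P2=(73.798,20.530), P3=(71.137,47.613); sampled at t=k/3. Machine vertices: (34.350,85.346) → (33.363,92.296) → (57.224,118.680) → (71.137,119.434). Open path.

G21
G90
G0 X11.191 Y116.985
M4 S682
G1 X37.310 Y116.985 F902
G1 X37.310 Y76.304
G1 X11.191 Y76.304
G1 X11.191 Y116.985
M5
G0 X5.689 Y17.410
M4 S262
G1 X88.022 Y77.475 F3136
M5
G0 X73.975 Y78.541
M4 S262
G1 X79.219 Y65.371 F3136
G1 X72.192 Y53.059
G1 X58.186 Y50.877
G1 X47.746 Y60.467
G1 X48.735 Y74.609
G1 X60.408 Y82.652
G1 X73.975 Y78.541
M5
G0 X51.354 Y122.891
M4 S262
G1 X74.990 Y122.891 F3136
G1 X74.990 Y88.032
G1 X51.354 Y88.032
G1 X51.354 Y122.891
M5
G0 X82.099 Y115.826
M4 S682
G1 X48.434 Y113.849 F902
M5
G0 X34.350 Y85.346
M4 S262
G1 X33.363 Y92.296 F3136
G1 X57.224 Y118.680
G1 X71.137 Y119.434
M5
G0 X0.000 Y0.000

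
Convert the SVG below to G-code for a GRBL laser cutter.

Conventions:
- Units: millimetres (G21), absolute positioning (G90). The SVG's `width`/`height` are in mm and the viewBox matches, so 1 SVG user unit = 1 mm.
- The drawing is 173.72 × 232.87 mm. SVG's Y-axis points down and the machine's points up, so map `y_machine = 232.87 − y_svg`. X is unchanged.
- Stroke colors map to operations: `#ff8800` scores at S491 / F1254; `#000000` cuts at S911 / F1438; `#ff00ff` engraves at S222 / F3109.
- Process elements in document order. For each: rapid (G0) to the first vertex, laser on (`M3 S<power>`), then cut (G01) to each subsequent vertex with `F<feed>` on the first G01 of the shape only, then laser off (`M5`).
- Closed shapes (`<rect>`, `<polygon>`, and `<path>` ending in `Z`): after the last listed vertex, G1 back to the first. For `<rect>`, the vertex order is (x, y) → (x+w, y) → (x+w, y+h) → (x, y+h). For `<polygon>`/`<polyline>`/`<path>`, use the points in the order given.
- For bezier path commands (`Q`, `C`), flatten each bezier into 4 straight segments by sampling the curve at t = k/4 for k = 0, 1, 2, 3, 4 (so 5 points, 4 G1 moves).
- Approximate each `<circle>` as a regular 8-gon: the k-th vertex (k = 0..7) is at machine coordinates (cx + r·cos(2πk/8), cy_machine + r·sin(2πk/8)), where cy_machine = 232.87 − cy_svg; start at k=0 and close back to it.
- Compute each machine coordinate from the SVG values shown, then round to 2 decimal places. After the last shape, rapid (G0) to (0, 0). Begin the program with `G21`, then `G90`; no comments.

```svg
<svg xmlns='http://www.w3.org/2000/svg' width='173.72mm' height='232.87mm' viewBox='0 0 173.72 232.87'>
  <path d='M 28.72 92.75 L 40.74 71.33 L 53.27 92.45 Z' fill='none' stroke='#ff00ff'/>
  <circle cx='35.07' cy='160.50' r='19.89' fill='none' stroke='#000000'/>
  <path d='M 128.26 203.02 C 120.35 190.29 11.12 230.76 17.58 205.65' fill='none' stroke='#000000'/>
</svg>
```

viewBox `0 0 173.72 232.87` with mm width/height → 1 unit = 1 mm. Flip: y_m = 232.87 − y_svg.

**Shape 1** — `<path>` regular polygon, stroke `#ff00ff` → engrave (S222, F3109). Machine vertices: (28.72,140.12) → (40.74,161.54) → (53.27,140.42) → (28.72,140.12). Closed: final G1 returns to the first vertex.

**Shape 2** — `<circle>` circle, stroke `#000000` → cut (S911, F1438). Machine vertices: (54.96,72.37) → (49.13,86.43) → (35.07,92.26) → (21.01,86.43) → (15.18,72.37) → (21.01,58.31) → (35.07,52.48) → (49.13,58.31) → (54.96,72.37). Closed: final G1 returns to the first vertex.

**Shape 3** — `<path>` cubic bezier, stroke `#000000` → cut (S911, F1438). Control points (SVG): P0=(128.26,203.02), P1=(120.35,190.29), P2=(11.12,230.76), P3=(17.58,205.65); sampled at t=k/4. Machine vertices: (128.26,29.85) → (106.72,31.28) → (67.53,23.89) → (31.04,18.83) → (17.58,27.22). Open path.

G21
G90
G0 X28.72 Y140.12
M3 S222
G01 X40.74 Y161.54 F3109
G01 X53.27 Y140.42
G01 X28.72 Y140.12
M5
G0 X54.96 Y72.37
M3 S911
G01 X49.13 Y86.43 F1438
G01 X35.07 Y92.26
G01 X21.01 Y86.43
G01 X15.18 Y72.37
G01 X21.01 Y58.31
G01 X35.07 Y52.48
G01 X49.13 Y58.31
G01 X54.96 Y72.37
M5
G0 X128.26 Y29.85
M3 S911
G01 X106.72 Y31.28 F1438
G01 X67.53 Y23.89
G01 X31.04 Y18.83
G01 X17.58 Y27.22
M5
G0 X0.00 Y0.00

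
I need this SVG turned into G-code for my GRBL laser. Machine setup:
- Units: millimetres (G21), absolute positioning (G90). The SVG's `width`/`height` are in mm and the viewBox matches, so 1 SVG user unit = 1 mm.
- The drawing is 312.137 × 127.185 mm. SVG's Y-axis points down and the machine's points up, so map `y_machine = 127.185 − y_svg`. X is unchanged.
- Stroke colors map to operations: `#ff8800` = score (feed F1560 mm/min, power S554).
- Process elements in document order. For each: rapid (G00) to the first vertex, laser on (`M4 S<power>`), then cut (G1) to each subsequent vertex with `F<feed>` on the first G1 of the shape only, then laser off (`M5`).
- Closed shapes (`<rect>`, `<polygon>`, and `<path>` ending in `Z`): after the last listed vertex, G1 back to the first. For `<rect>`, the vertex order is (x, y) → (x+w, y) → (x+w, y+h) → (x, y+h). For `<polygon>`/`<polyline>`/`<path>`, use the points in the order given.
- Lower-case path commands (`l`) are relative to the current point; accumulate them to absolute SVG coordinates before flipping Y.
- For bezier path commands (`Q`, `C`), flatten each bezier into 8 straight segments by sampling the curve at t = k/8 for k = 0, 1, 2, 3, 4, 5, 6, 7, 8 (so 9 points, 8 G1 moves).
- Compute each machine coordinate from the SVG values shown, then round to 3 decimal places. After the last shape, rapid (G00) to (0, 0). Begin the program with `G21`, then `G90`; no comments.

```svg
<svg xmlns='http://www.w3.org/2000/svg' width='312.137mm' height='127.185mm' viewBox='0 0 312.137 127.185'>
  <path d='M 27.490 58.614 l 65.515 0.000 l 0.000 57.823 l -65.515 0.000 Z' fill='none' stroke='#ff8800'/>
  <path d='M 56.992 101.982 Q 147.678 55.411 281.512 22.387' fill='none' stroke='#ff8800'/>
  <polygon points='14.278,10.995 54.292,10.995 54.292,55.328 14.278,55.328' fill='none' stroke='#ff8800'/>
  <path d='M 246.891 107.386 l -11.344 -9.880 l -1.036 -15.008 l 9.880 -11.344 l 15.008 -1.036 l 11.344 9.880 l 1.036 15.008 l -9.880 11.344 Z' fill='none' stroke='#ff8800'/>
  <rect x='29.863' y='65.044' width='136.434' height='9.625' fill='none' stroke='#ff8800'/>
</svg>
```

1 u = 1 mm; y_m = 127.185 − y.

[1] `<path>` rectangle, #ff8800→score S554 F1560: (27.490,68.571) → (93.005,68.571) → (93.005,10.748) → (27.490,10.748) → (27.490,68.571) (closed)

[2] `<path>` quadratic bezier, #ff8800→score S554 F1560: (56.992,25.203) → (80.338,36.634) → (105.032,47.642) → (131.074,58.226) → (158.465,68.387) → (187.204,78.125) → (217.292,87.439) → (248.728,96.330) → (281.512,104.798)

[3] `<polygon>` rectangle, #ff8800→score S554 F1560: (14.278,116.190) → (54.292,116.190) → (54.292,71.857) → (14.278,71.857) → (14.278,116.190) (closed)

[4] `<path>` regular polygon, #ff8800→score S554 F1560: (246.891,19.799) → (235.547,29.679) → (234.511,44.687) → (244.391,56.031) → (259.399,57.067) → (270.743,47.187) → (271.779,32.179) → (261.899,20.835) → (246.891,19.799) (closed)

[5] `<rect>` rectangle, #ff8800→score S554 F1560: (29.863,62.141) → (166.297,62.141) → (166.297,52.516) → (29.863,52.516) → (29.863,62.141) (closed)

G21
G90
G00 X27.490 Y68.571
M4 S554
G1 X93.005 Y68.571 F1560
G1 X93.005 Y10.748
G1 X27.490 Y10.748
G1 X27.490 Y68.571
M5
G00 X56.992 Y25.203
M4 S554
G1 X80.338 Y36.634 F1560
G1 X105.032 Y47.642
G1 X131.074 Y58.226
G1 X158.465 Y68.387
G1 X187.204 Y78.125
G1 X217.292 Y87.439
G1 X248.728 Y96.330
G1 X281.512 Y104.798
M5
G00 X14.278 Y116.190
M4 S554
G1 X54.292 Y116.190 F1560
G1 X54.292 Y71.857
G1 X14.278 Y71.857
G1 X14.278 Y116.190
M5
G00 X246.891 Y19.799
M4 S554
G1 X235.547 Y29.679 F1560
G1 X234.511 Y44.687
G1 X244.391 Y56.031
G1 X259.399 Y57.067
G1 X270.743 Y47.187
G1 X271.779 Y32.179
G1 X261.899 Y20.835
G1 X246.891 Y19.799
M5
G00 X29.863 Y62.141
M4 S554
G1 X166.297 Y62.141 F1560
G1 X166.297 Y52.516
G1 X29.863 Y52.516
G1 X29.863 Y62.141
M5
G00 X0.000 Y0.000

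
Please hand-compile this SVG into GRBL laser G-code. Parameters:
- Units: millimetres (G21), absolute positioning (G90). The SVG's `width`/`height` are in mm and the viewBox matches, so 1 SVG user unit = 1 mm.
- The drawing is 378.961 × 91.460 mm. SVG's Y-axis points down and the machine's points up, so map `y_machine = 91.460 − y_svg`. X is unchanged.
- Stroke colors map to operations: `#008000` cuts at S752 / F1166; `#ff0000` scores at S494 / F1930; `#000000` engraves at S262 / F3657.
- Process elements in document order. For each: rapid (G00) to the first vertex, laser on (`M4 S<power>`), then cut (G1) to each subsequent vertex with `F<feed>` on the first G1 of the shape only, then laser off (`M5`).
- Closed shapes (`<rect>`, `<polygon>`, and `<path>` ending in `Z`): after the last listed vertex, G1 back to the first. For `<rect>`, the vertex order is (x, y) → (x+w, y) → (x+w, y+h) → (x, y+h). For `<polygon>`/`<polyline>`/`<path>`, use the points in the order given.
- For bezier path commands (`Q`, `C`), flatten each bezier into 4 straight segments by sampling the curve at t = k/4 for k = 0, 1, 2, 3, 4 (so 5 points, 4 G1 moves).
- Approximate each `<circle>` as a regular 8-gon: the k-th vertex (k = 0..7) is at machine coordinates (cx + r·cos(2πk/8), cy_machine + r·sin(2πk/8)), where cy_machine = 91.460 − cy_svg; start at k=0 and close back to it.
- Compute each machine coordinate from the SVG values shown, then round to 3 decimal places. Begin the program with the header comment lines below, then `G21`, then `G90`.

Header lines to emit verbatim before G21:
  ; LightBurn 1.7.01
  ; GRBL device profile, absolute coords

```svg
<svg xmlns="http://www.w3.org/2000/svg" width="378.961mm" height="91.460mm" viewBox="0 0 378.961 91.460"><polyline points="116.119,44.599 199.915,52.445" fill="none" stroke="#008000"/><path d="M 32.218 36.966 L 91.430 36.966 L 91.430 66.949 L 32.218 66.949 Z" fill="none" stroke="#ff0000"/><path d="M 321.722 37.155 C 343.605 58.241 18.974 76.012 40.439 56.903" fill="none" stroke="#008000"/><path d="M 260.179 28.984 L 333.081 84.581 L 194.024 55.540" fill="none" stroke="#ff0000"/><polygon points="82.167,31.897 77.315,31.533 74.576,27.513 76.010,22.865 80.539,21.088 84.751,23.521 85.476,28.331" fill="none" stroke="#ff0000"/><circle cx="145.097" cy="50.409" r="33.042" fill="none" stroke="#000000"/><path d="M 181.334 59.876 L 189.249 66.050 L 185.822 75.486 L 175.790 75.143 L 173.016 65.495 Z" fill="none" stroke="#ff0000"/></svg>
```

Since the viewBox matches the mm dimensions, user units are millimetres directly. The only transform is the Y-flip y_m = 91.460 − y_svg.

Shape 1 is a line segment drawn with `<polyline>`. Its stroke #008000 means cut at S752, F1166. After flipping Y the toolpath is (116.119,46.861) → (199.915,39.015).

Shape 2 is a rectangle drawn with `<path>`. Its stroke #ff0000 means score at S494, F1930. After flipping Y the toolpath is (32.218,54.494) → (91.430,54.494) → (91.430,24.511) → (32.218,24.511) → (32.218,54.494), returning to the start.

Shape 3 is a cubic bezier drawn with `<path>`. Its stroke #008000 means cut at S752, F1166. After flipping Y the toolpath is (321.722,54.305) → (283.985,39.637) → (181.237,29.358) → (78.411,26.616) → (40.439,34.557).

Shape 4 is a open polyline drawn with `<path>`. Its stroke #ff0000 means score at S494, F1930. After flipping Y the toolpath is (260.179,62.476) → (333.081,6.879) → (194.024,35.920).

Shape 5 is a regular polygon drawn with `<polygon>`. Its stroke #ff0000 means score at S494, F1930. After flipping Y the toolpath is (82.167,59.563) → (77.315,59.927) → (74.576,63.947) → (76.010,68.595) → (80.539,70.372) → (84.751,67.939) → (85.476,63.129) → (82.167,59.563), returning to the start.

Shape 6 is a circle drawn with `<circle>`. Its stroke #000000 means engrave at S262, F3657. After flipping Y the toolpath is (178.139,41.051) → (168.461,64.415) → (145.097,74.093) → (121.733,64.415) → (112.055,41.051) → (121.733,17.687) → (145.097,8.009) → (168.461,17.687) → (178.139,41.051), returning to the start.

Shape 7 is a regular polygon drawn with `<path>`. Its stroke #ff0000 means score at S494, F1930. After flipping Y the toolpath is (181.334,31.584) → (189.249,25.410) → (185.822,15.974) → (175.790,16.317) → (173.016,25.965) → (181.334,31.584), returning to the start.

; LightBurn 1.7.01
; GRBL device profile, absolute coords
G21
G90
G00 X116.119 Y46.861
M4 S752
G1 X199.915 Y39.015 F1166
M5
G00 X32.218 Y54.494
M4 S494
G1 X91.430 Y54.494 F1930
G1 X91.430 Y24.511
G1 X32.218 Y24.511
G1 X32.218 Y54.494
M5
G00 X321.722 Y54.305
M4 S752
G1 X283.985 Y39.637 F1166
G1 X181.237 Y29.358
G1 X78.411 Y26.616
G1 X40.439 Y34.557
M5
G00 X260.179 Y62.476
M4 S494
G1 X333.081 Y6.879 F1930
G1 X194.024 Y35.920
M5
G00 X82.167 Y59.563
M4 S494
G1 X77.315 Y59.927 F1930
G1 X74.576 Y63.947
G1 X76.010 Y68.595
G1 X80.539 Y70.372
G1 X84.751 Y67.939
G1 X85.476 Y63.129
G1 X82.167 Y59.563
M5
G00 X178.139 Y41.051
M4 S262
G1 X168.461 Y64.415 F3657
G1 X145.097 Y74.093
G1 X121.733 Y64.415
G1 X112.055 Y41.051
G1 X121.733 Y17.687
G1 X145.097 Y8.009
G1 X168.461 Y17.687
G1 X178.139 Y41.051
M5
G00 X181.334 Y31.584
M4 S494
G1 X189.249 Y25.410 F1930
G1 X185.822 Y15.974
G1 X175.790 Y16.317
G1 X173.016 Y25.965
G1 X181.334 Y31.584
M5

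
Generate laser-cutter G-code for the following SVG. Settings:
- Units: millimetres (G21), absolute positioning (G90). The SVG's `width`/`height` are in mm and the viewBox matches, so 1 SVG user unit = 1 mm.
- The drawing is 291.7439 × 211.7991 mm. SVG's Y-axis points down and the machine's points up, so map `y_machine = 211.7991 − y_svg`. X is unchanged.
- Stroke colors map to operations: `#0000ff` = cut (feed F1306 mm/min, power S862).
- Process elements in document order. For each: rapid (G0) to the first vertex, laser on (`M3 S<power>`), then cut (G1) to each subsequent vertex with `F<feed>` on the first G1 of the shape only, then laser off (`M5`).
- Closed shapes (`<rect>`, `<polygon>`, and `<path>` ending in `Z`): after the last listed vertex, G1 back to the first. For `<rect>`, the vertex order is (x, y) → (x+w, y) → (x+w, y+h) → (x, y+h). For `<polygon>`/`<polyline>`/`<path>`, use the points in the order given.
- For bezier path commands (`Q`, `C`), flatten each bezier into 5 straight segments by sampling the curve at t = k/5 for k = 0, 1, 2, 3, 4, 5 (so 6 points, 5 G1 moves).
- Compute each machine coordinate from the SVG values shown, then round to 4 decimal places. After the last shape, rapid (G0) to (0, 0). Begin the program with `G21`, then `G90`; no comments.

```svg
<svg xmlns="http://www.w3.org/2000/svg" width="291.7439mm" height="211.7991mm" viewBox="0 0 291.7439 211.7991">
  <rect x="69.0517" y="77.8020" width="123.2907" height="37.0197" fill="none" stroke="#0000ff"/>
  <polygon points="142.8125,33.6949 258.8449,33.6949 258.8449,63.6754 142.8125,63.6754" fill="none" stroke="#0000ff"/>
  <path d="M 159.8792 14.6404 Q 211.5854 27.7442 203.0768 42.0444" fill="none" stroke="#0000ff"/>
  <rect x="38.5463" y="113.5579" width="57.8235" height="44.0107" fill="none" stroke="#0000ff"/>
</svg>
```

G21
G90
G0 X69.0517 Y133.9971
M3 S862
G1 X192.3424 Y133.9971 F1306
G1 X192.3424 Y96.9774
G1 X69.0517 Y96.9774
G1 X69.0517 Y133.9971
M5
G0 X142.8125 Y178.1042
M3 S862
G1 X258.8449 Y178.1042 F1306
G1 X258.8449 Y148.1237
G1 X142.8125 Y148.1237
G1 X142.8125 Y178.1042
M5
G0 X159.8792 Y197.1587
M3 S862
G1 X178.1531 Y191.8693 F1306
G1 X191.6098 Y186.4842
G1 X200.2493 Y181.0034
G1 X204.0716 Y175.4269
G1 X203.0768 Y169.7547
M5
G0 X38.5463 Y98.2412
M3 S862
G1 X96.3698 Y98.2412 F1306
G1 X96.3698 Y54.2305
G1 X38.5463 Y54.2305
G1 X38.5463 Y98.2412
M5
G0 X0.0000 Y0.0000

viewBox `0 0 291.7439 211.7991` with mm width/height → 1 unit = 1 mm. Flip: y_m = 211.7991 − y_svg.

**Shape 1** — `<rect>` rectangle, stroke `#0000ff` → cut (S862, F1306). Machine vertices: (69.0517,133.9971) → (192.3424,133.9971) → (192.3424,96.9774) → (69.0517,96.9774) → (69.0517,133.9971). Closed: final G1 returns to the first vertex.

**Shape 2** — `<polygon>` rectangle, stroke `#0000ff` → cut (S862, F1306). Machine vertices: (142.8125,178.1042) → (258.8449,178.1042) → (258.8449,148.1237) → (142.8125,148.1237) → (142.8125,178.1042). Closed: final G1 returns to the first vertex.

**Shape 3** — `<path>` quadratic bezier, stroke `#0000ff` → cut (S862, F1306). Control points (SVG): P0=(159.8792,14.6404), P1=(211.5854,27.7442), P2=(203.0768,42.0444); sampled at t=k/5. Machine vertices: (159.8792,197.1587) → (178.1531,191.8693) → (191.6098,186.4842) → (200.2493,181.0034) → (204.0716,175.4269) → (203.0768,169.7547). Open path.

**Shape 4** — `<rect>` rectangle, stroke `#0000ff` → cut (S862, F1306). Machine vertices: (38.5463,98.2412) → (96.3698,98.2412) → (96.3698,54.2305) → (38.5463,54.2305) → (38.5463,98.2412). Closed: final G1 returns to the first vertex.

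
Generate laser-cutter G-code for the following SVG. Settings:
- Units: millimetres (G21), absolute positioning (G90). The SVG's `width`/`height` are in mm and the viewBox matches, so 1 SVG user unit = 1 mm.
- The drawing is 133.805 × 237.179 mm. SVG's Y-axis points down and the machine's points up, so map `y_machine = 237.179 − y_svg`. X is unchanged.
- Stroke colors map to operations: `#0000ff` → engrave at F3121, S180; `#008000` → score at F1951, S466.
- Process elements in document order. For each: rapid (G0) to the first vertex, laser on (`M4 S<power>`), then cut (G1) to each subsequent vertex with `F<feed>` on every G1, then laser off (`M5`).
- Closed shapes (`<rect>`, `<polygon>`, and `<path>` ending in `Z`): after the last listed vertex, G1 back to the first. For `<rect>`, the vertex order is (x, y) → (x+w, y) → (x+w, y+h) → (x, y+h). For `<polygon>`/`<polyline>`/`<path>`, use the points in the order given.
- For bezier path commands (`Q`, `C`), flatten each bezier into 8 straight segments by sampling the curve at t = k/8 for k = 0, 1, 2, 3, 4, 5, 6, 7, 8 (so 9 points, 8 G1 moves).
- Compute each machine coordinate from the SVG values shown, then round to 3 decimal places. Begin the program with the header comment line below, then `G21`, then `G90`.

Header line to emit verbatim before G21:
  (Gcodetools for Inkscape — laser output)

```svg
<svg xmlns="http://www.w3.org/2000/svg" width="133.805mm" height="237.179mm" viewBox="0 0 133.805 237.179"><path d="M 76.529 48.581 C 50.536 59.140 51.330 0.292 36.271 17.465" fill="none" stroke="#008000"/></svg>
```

viewBox `0 0 133.805 237.179` with mm width/height → 1 unit = 1 mm. Flip: y_m = 237.179 − y_svg.

**Shape 1** — `<path>` cubic bezier, stroke `#008000` → score (S466, F1951). Control points (SVG): P0=(76.529,48.581), P1=(50.536,59.140), P2=(51.330,0.292), P3=(36.271,17.465); sampled at t=k/8. Machine vertices: (76.529,188.598) → (67.954,187.608) → (61.391,191.420) → (56.339,198.331) → (52.300,206.636) → (48.773,214.631) → (45.259,220.612) → (41.258,222.874) → (36.271,219.714). Open path.

(Gcodetools for Inkscape — laser output)
G21
G90
G0 X76.529 Y188.598
M4 S466
G1 X67.954 Y187.608 F1951
G1 X61.391 Y191.420 F1951
G1 X56.339 Y198.331 F1951
G1 X52.300 Y206.636 F1951
G1 X48.773 Y214.631 F1951
G1 X45.259 Y220.612 F1951
G1 X41.258 Y222.874 F1951
G1 X36.271 Y219.714 F1951
M5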